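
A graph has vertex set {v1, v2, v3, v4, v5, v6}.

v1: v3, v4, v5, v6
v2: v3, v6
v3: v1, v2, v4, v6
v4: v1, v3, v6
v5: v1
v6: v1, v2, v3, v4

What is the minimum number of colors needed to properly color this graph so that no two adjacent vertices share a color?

v1, v3, v4, v6 form a clique, so at least 4 colors are needed.
4 colors suffice: v1=1, v2=1, v3=3, v4=4, v5=2, v6=2. Every edge joins two different colors.

4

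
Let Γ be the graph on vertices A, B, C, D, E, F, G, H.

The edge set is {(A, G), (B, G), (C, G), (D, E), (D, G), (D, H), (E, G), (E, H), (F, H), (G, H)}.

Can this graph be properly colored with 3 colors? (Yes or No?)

No

D, E, G, H are mutually adjacent (a clique of size 4), so at least 4 colors are needed.
So 3 colors are not enough.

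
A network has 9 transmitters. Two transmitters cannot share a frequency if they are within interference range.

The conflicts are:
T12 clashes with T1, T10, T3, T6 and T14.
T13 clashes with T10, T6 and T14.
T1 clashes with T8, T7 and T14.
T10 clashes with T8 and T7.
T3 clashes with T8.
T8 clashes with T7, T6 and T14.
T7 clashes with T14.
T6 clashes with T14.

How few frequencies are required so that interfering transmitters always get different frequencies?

4

T1, T8, T7, T14 pairwise conflict, so at least 4 frequencies are needed.
4 frequencies suffice: frequency 1 → {T10, T3, T14}; frequency 2 → {T12, T13, T8}; frequency 3 → {T1, T6}; frequency 4 → {T7}. No two conflicting transmitters share a frequency.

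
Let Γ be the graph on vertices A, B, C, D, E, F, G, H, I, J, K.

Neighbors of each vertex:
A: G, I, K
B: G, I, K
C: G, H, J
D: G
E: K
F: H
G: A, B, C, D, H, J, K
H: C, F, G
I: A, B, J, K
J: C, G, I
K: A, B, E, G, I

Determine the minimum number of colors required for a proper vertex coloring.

3

A, G, K form a triangle, so at least 3 colors are needed.
A valid assignment using 3 colors: A=green, B=green, C=blue, D=blue, E=red, F=red, G=red, H=green, I=red, J=green, K=blue. Each edge has distinct colors on its endpoints.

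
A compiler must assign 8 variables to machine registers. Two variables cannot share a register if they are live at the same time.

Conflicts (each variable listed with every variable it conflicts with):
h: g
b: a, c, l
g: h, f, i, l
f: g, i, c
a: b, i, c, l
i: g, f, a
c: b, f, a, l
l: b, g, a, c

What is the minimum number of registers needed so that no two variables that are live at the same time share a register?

b, a, c, l pairwise conflict, so at least 4 registers are needed.
4 registers suffice: register 1 → {g, c}; register 2 → {h, i, l}; register 3 → {f, a}; register 4 → {b}. Each listed conflict is separated.

4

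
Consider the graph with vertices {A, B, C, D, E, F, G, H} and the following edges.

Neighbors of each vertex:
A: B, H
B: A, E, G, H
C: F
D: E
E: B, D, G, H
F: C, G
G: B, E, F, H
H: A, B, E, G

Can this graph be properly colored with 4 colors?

Yes

The chromatic number is 4. B, E, G, H are mutually adjacent (a clique of size 4), so at least 4 colors are needed.
4 colors suffice: A=2, B=1, C=2, D=1, E=2, F=1, G=3, H=4.
That is already a proper 4-coloring.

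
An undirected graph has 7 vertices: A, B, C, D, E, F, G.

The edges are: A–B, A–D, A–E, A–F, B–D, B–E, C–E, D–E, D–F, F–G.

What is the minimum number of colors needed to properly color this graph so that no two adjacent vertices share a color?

A, B, D, E form a clique, so at least 4 colors are needed.
One proper 4-coloring: A=3, B=4, C=1, D=1, E=2, F=2, G=1. Each edge has distinct colors on its endpoints.

4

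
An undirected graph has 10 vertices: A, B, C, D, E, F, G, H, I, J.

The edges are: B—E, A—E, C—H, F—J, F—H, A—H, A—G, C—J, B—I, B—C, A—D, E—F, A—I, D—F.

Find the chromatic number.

3

The cycle H-F-E-B-C-H has odd length 5, so it cannot be 2-colored; at least 3 colors are needed.
3 colors suffice: color red → {A, C, F}; color blue → {D, E, G, H, I, J}; color green → {B}. No two adjacent vertices share a color.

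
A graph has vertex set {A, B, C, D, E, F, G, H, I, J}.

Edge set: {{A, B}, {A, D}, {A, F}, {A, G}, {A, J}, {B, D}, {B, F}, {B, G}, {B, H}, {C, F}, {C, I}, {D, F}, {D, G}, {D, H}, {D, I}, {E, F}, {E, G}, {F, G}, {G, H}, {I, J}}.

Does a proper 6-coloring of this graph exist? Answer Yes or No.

The chromatic number is 5. A, B, D, F, G are pairwise adjacent (a clique of size 5), so at least 5 colors are needed.
5 colors suffice: color 1 → {C, D, E, J}; color 2 → {G, I}; color 3 → {F, H}; color 4 → {A}; color 5 → {B}.
Since 6 ≥ 5, a proper 6-coloring certainly exists.

Yes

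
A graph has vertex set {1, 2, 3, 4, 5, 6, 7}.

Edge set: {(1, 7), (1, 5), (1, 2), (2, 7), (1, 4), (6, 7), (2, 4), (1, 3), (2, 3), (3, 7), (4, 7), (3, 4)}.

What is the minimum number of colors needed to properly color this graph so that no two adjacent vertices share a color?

5

1, 2, 3, 4, 7 form a clique, so at least 5 colors are needed.
5 colors suffice: color red → {1, 6}; color blue → {5, 7}; color green → {3}; color yellow → {4}; color purple → {2}. Every edge joins two different colors.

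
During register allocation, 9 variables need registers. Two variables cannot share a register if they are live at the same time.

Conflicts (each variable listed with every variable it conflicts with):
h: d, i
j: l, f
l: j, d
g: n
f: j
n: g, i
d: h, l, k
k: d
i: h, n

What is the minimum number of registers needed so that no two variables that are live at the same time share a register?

2

n and i conflict, so at least 2 registers are needed.
A valid assignment using 2 registers: h=2, j=1, l=2, g=1, f=2, n=2, d=1, k=2, i=1. Every pair that conflicts lands in different registers.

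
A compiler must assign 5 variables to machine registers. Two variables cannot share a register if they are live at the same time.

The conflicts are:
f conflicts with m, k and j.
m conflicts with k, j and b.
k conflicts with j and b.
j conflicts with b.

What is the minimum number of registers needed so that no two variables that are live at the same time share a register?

4

f, m, k, j all conflict with each other, so at least 4 registers are needed.
4 registers suffice: register 1 → {m}; register 2 → {k}; register 3 → {j}; register 4 → {f, b}. Each listed conflict is separated.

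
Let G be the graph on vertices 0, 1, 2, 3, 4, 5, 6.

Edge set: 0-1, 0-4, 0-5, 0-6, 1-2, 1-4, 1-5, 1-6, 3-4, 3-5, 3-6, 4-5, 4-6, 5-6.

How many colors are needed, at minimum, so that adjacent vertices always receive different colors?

5

0, 1, 4, 5, 6 are pairwise adjacent (a clique of size 5), so at least 5 colors are needed.
5 colors suffice: 0=e, 1=c, 2=a, 3=c, 4=d, 5=b, 6=a. No two adjacent vertices share a color.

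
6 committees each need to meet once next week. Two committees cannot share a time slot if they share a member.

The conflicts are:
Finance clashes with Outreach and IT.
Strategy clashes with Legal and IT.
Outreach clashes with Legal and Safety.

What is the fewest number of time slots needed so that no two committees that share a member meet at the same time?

3

The cycle Finance-IT-Strategy-Legal-Outreach-Finance has odd length 5, so it cannot be 2-colored; at least 3 time slots are needed.
3 time slots suffice: time slot 1 → {Strategy, Outreach}; time slot 2 → {Legal, IT, Safety}; time slot 3 → {Finance}. Every pair that conflicts lands in different time slots.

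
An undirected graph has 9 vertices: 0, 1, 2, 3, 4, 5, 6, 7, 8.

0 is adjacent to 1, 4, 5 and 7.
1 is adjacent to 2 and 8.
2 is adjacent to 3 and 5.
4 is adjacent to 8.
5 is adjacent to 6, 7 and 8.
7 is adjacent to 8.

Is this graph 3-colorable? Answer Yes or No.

Yes

The chromatic number is 3. 5, 7, 8 are pairwise adjacent, so at least 3 colors are needed.
3 colors suffice: 0=b, 1=a, 2=b, 3=a, 4=a, 5=a, 6=b, 7=c, 8=b.
That is already a proper 3-coloring.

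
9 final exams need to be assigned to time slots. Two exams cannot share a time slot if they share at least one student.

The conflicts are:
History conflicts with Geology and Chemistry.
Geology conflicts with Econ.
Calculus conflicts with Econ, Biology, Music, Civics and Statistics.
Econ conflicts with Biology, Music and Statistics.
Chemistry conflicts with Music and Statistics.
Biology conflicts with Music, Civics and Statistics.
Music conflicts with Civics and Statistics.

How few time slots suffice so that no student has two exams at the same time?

Calculus, Econ, Biology, Music, Statistics pairwise conflict, so at least 5 time slots are needed.
Using 5 time slots: History=3, Geology=1, Calculus=5, Econ=2, Chemistry=2, Biology=3, Music=1, Civics=2, Statistics=4. Every pair that conflicts lands in different time slots.

5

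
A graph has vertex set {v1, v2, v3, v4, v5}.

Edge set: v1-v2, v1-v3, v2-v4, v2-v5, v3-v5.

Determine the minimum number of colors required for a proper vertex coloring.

v3 and v5 are adjacent, so at least 2 colors are needed.
One proper 2-coloring: v1=2, v2=1, v3=1, v4=2, v5=2. No two adjacent vertices share a color.

2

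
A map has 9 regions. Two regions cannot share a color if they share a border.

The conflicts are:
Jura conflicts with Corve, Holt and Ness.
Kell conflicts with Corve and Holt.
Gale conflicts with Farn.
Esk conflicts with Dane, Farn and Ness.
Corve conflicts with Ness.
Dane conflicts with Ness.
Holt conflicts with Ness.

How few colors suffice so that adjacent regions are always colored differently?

Esk, Dane, Ness pairwise conflict, so at least 3 colors are needed.
3 colors suffice: color 1 → {Kell, Farn, Ness}; color 2 → {Jura, Gale, Esk}; color 3 → {Corve, Dane, Holt}. Each listed conflict is separated.

3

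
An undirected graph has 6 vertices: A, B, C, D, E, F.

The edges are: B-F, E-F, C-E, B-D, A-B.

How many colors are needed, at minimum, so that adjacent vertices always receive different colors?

2

C and E are adjacent, so at least 2 colors are needed.
One proper 2-coloring: A=2, B=1, C=2, D=2, E=1, F=2. No two adjacent vertices share a color.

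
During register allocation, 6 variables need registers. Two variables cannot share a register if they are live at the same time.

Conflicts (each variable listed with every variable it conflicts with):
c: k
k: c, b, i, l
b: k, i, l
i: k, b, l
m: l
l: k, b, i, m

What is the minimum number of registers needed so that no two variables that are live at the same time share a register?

k, b, i, l are mutually in conflict, so at least 4 registers are needed.
A valid assignment using 4 registers: c=2, k=1, b=4, i=3, m=1, l=2. No two conflicting variables share a register.

4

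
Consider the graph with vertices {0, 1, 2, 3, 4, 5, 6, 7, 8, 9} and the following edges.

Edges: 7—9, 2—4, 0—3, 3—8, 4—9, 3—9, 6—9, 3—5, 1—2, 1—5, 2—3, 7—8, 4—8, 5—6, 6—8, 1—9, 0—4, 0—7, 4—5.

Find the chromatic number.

2

0 and 3 are adjacent, so at least 2 colors are needed.
2 colors suffice: color a → {1, 3, 4, 6, 7}; color b → {0, 2, 5, 8, 9}. Each edge has distinct colors on its endpoints.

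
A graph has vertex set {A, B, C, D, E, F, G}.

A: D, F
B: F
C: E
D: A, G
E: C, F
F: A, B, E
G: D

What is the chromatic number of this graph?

2

B and F are adjacent, so at least 2 colors are needed.
2 colors suffice: color 1 → {C, D, F}; color 2 → {A, B, E, G}. No two adjacent vertices share a color.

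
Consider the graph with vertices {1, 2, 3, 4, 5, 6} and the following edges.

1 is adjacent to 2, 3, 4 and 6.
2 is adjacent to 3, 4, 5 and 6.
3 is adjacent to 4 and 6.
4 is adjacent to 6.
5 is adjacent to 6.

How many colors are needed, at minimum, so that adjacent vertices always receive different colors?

1, 2, 3, 4, 6 are pairwise adjacent (a clique of size 5), so at least 5 colors are needed.
One proper 5-coloring: 1=e, 2=a, 3=c, 4=d, 5=c, 6=b. Each edge has distinct colors on its endpoints.

5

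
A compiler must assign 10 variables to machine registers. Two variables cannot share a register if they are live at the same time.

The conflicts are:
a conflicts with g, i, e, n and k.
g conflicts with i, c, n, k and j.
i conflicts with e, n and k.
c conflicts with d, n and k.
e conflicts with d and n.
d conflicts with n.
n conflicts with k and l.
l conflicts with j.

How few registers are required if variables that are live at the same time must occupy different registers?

a, g, i, n, k are mutually in conflict, so at least 5 registers are needed.
5 registers suffice: a=3, g=2, i=5, c=3, e=2, d=4, n=1, k=4, l=2, j=1. Every pair that conflicts lands in different registers.

5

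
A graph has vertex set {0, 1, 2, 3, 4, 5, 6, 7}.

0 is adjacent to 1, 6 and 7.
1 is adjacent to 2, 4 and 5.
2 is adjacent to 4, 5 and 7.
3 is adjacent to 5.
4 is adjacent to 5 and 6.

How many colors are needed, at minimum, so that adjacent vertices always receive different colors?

4

1, 2, 4, 5 are mutually adjacent (a clique of size 4), so at least 4 colors are needed.
4 colors suffice: color red → {0, 5}; color blue → {3, 4, 7}; color green → {1, 6}; color yellow → {2}. Every edge joins two different colors.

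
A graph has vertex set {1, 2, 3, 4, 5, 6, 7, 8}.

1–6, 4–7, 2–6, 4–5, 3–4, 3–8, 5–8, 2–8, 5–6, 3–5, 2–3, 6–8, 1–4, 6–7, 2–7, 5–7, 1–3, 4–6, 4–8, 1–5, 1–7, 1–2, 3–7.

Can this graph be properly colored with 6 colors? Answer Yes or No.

The chromatic number is 5. 1, 4, 5, 6, 7 are pairwise adjacent (a clique of size 5), so at least 5 colors are needed.
5 colors suffice: 1=purple, 2=red, 3=blue, 4=red, 5=yellow, 6=blue, 7=green, 8=green.
Since 6 ≥ 5, a proper 6-coloring certainly exists.

Yes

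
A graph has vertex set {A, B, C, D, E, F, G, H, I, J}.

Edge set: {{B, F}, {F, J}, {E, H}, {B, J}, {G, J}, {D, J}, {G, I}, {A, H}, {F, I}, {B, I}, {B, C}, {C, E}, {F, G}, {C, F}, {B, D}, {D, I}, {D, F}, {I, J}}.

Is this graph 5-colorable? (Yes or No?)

The chromatic number is 5. B, D, F, I, J are mutually adjacent (a clique of size 5), so at least 5 colors are needed.
5 colors suffice: A=2, B=2, C=3, D=5, E=2, F=1, G=2, H=1, I=4, J=3.
That is already a proper 5-coloring.

Yes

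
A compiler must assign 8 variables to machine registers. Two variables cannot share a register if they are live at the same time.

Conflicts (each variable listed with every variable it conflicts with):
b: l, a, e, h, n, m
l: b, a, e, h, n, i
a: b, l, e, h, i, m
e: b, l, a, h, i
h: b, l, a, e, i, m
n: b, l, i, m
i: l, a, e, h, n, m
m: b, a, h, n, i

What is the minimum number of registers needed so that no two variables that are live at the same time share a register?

5

l, a, e, h, i pairwise conflict, so at least 5 registers are needed.
5 registers suffice: b=3, l=1, a=4, e=5, h=2, n=2, i=3, m=1. Every pair that conflicts lands in different registers.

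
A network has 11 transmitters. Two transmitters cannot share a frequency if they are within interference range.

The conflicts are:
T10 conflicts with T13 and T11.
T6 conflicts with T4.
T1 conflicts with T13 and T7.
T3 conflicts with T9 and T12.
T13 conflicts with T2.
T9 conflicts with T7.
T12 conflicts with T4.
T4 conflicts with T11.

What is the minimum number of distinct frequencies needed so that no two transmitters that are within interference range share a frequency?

3

The cycle T1-T13-T10-T11-T4-T12-T3-T9-T7-T1 has odd length 9, so it cannot be 2-colored; at least 3 frequencies are needed.
A valid assignment using 3 frequencies: T10=2, T6=2, T1=2, T3=3, T13=1, T9=1, T2=2, T12=2, T7=3, T4=1, T11=3. Each listed conflict is separated.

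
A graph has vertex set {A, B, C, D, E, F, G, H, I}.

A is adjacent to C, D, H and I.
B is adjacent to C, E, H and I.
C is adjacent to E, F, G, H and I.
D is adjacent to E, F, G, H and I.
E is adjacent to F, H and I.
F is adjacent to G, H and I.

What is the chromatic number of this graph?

4

B, C, E, I are mutually adjacent (a clique of size 4), so at least 4 colors are needed.
One proper 4-coloring: A=2, B=4, C=1, D=1, E=2, F=4, G=2, H=3, I=3. Each edge has distinct colors on its endpoints.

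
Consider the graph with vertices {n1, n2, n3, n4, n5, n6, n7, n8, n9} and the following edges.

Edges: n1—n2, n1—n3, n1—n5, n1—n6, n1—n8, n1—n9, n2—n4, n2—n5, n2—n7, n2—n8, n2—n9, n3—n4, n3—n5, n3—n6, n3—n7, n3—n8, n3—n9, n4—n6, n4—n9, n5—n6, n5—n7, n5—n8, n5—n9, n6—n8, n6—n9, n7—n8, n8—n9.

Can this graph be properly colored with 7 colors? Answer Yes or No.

Yes

The chromatic number is 6. n1, n3, n5, n6, n8, n9 are mutually adjacent (a clique of size 6), so at least 6 colors are needed.
6 colors suffice: color 1 → {n7, n9}; color 2 → {n2, n3}; color 3 → {n4, n8}; color 4 → {n5}; color 5 → {n6}; color 6 → {n1}.
Since 7 ≥ 6, a proper 7-coloring certainly exists.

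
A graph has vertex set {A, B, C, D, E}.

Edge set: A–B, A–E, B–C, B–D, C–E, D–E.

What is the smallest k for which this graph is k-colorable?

B and D are adjacent, so at least 2 colors are needed.
2 colors suffice: color 1 → {B, E}; color 2 → {A, C, D}. Each edge has distinct colors on its endpoints.

2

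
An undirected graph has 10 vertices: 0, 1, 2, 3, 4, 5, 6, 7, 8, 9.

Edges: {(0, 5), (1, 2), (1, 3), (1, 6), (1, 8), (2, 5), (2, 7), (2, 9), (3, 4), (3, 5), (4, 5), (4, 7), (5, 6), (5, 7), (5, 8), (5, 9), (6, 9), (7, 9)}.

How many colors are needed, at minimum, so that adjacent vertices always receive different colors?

4

2, 5, 7, 9 are mutually adjacent (a clique of size 4), so at least 4 colors are needed.
A valid assignment using 4 colors: 0=blue, 1=red, 2=green, 3=blue, 4=green, 5=red, 6=green, 7=yellow, 8=blue, 9=blue. Each edge has distinct colors on its endpoints.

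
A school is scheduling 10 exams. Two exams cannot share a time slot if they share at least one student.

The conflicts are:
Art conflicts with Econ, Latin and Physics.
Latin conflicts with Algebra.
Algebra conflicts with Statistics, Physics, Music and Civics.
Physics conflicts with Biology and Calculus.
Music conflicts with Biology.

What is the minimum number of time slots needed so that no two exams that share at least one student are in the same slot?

Art and Econ conflict, so at least 2 time slots are needed.
Using 2 time slots: Art=1, Econ=2, Latin=2, Algebra=1, Statistics=2, Physics=2, Music=2, Civics=2, Biology=1, Calculus=1. No two conflicting exams share a time slot.

2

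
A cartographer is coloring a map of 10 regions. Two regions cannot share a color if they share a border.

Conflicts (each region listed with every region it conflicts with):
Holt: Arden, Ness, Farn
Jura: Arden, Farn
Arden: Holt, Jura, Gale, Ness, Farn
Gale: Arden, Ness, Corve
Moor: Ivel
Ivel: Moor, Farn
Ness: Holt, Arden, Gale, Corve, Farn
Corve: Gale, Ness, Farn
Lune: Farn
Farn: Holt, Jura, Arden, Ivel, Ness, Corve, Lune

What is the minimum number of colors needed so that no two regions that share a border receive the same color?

4

Holt, Arden, Ness, Farn are mutually in conflict, so at least 4 colors are needed.
4 colors suffice: color 1 → {Gale, Moor, Farn}; color 2 → {Jura, Ivel, Ness, Lune}; color 3 → {Arden, Corve}; color 4 → {Holt}. Each listed conflict is separated.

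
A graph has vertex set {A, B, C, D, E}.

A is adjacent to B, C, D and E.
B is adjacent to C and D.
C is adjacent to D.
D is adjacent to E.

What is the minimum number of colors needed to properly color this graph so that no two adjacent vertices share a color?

4

A, B, C, D are mutually adjacent (a clique of size 4), so at least 4 colors are needed.
4 colors suffice: color 1 → {A}; color 2 → {D}; color 3 → {B, E}; color 4 → {C}. Every edge joins two different colors.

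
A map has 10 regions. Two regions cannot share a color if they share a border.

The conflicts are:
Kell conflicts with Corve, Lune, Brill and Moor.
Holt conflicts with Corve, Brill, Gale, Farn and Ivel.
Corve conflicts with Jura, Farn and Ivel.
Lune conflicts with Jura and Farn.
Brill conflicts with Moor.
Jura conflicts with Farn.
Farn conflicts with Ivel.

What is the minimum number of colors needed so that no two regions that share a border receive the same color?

Holt, Corve, Farn, Ivel are mutually in conflict, so at least 4 colors are needed.
4 colors suffice: color 1 → {Corve, Lune, Brill, Gale}; color 2 → {Kell, Holt, Jura}; color 3 → {Moor, Farn}; color 4 → {Ivel}. Every pair that conflicts lands in different colors.

4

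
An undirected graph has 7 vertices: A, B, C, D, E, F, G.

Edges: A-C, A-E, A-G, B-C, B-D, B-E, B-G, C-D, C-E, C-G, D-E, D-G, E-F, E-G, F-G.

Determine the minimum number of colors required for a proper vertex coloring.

B, C, D, E, G form a clique, so at least 5 colors are needed.
5 colors suffice: color 1 → {G}; color 2 → {E}; color 3 → {C, F}; color 4 → {A, B}; color 5 → {D}. Each edge has distinct colors on its endpoints.

5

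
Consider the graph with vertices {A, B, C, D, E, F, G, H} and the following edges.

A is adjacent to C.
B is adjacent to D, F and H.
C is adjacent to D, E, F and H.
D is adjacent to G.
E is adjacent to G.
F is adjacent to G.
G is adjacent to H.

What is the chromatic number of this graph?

2

B and D are adjacent, so at least 2 colors are needed.
2 colors suffice: A=2, B=1, C=1, D=2, E=2, F=2, G=1, H=2. No two adjacent vertices share a color.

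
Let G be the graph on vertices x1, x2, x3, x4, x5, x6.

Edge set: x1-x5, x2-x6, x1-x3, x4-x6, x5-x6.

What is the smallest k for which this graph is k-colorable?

2

x2 and x6 are adjacent, so at least 2 colors are needed.
One proper 2-coloring: x1=R, x2=B, x3=B, x4=B, x5=B, x6=R. Each edge has distinct colors on its endpoints.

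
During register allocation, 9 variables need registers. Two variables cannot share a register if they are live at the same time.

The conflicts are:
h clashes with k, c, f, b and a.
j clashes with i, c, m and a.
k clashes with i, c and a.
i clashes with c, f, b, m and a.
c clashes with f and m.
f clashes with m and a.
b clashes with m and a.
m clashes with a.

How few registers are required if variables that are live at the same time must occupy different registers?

j, i, m, a all conflict with each other, so at least 4 registers are needed.
4 registers suffice: h=2, j=4, k=3, i=2, c=1, f=4, b=4, m=3, a=1. Each listed conflict is separated.

4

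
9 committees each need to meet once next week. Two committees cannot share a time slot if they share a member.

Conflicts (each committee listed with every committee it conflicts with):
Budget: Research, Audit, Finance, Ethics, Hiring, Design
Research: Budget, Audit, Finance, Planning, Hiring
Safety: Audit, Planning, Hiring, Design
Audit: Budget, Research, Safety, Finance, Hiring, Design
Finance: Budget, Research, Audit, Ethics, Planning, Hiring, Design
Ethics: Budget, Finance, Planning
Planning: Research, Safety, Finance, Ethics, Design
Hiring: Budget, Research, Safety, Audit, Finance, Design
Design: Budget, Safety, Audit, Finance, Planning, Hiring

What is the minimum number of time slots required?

Budget, Audit, Finance, Hiring, Design all conflict with each other, so at least 5 time slots are needed.
5 time slots suffice: time slot 1 → {Safety, Finance}; time slot 2 → {Research, Ethics, Design}; time slot 3 → {Budget, Planning}; time slot 4 → {Hiring}; time slot 5 → {Audit}. No two conflicting committees share a time slot.

5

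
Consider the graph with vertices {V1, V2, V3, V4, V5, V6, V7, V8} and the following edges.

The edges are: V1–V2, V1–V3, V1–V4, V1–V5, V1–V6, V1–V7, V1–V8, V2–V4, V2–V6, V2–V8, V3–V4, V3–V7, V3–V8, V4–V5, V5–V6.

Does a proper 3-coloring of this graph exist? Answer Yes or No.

The chromatic number is 3. V1, V4, V5 form a triangle, so at least 3 colors are needed.
3 colors suffice: color 1 → {V1}; color 2 → {V2, V3, V5}; color 3 → {V4, V6, V7, V8}.
That is already a proper 3-coloring.

Yes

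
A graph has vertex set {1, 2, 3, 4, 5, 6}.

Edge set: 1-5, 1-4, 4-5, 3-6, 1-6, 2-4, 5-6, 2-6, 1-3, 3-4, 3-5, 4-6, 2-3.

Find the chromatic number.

1, 3, 4, 5, 6 form a clique, so at least 5 colors are needed.
5 colors suffice: color red → {3}; color blue → {4}; color green → {6}; color yellow → {1, 2}; color purple → {5}. Each edge has distinct colors on its endpoints.

5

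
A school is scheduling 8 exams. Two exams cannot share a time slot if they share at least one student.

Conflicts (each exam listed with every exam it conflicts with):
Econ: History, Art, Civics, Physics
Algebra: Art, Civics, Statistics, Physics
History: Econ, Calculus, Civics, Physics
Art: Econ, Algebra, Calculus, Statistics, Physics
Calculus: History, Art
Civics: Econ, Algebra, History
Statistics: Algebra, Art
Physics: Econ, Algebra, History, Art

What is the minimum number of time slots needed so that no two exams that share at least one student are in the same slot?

Econ, Art, Physics all conflict with each other, so at least 3 time slots are needed.
3 time slots suffice: time slot 1 → {History, Art}; time slot 2 → {Econ, Algebra, Calculus}; time slot 3 → {Civics, Statistics, Physics}. No two conflicting exams share a time slot.

3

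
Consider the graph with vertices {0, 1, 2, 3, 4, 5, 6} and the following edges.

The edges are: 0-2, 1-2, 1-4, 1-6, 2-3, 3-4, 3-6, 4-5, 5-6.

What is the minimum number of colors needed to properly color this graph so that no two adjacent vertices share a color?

1 and 4 are adjacent, so at least 2 colors are needed.
2 colors suffice: 0=b, 1=b, 2=a, 3=b, 4=a, 5=b, 6=a. Each edge has distinct colors on its endpoints.

2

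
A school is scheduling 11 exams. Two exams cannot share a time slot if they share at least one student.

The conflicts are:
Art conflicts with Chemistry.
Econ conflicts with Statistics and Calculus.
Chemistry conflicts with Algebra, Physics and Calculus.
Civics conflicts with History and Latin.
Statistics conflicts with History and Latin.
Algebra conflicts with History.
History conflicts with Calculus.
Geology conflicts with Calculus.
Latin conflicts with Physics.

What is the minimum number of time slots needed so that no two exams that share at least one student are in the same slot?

2

Algebra and History conflict, so at least 2 time slots are needed.
A valid assignment using 2 time slots: Art=2, Econ=1, Chemistry=1, Civics=2, Statistics=2, Algebra=2, History=1, Geology=1, Latin=1, Physics=2, Calculus=2. Each listed conflict is separated.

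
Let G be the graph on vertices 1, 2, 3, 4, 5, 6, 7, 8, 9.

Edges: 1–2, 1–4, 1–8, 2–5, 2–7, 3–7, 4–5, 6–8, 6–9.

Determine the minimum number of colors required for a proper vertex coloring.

2

6 and 8 are adjacent, so at least 2 colors are needed.
2 colors suffice: color red → {2, 3, 4, 8, 9}; color blue → {1, 5, 6, 7}. Every edge joins two different colors.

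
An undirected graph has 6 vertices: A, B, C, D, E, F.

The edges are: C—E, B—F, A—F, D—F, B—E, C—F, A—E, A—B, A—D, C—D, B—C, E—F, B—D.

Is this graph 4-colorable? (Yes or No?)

The chromatic number is 4. A, B, D, F are mutually adjacent (a clique of size 4), so at least 4 colors are needed.
4 colors suffice: A=4, B=1, C=4, D=3, E=3, F=2.
That is already a proper 4-coloring.

Yes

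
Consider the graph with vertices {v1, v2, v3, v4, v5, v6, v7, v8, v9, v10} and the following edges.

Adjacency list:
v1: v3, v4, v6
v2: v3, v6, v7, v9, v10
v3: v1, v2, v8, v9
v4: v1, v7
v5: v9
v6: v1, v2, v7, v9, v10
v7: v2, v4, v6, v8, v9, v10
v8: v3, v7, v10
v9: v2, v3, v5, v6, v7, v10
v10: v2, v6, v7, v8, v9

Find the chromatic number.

v2, v6, v7, v9, v10 are mutually adjacent (a clique of size 5), so at least 5 colors are needed.
5 colors suffice: color R → {v3, v5, v7}; color B → {v1, v8, v9}; color G → {v4, v6}; color Y → {v10}; color P → {v2}. Every edge joins two different colors.

5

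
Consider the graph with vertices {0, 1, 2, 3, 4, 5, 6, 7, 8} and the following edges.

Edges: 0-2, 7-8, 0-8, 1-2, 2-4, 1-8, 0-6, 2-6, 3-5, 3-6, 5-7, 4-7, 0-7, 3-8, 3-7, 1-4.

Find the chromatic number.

3, 7, 8 form a triangle, so at least 3 colors are needed.
3 colors suffice: color a → {2, 7}; color b → {0, 1, 3}; color c → {4, 5, 6, 8}. No two adjacent vertices share a color.

3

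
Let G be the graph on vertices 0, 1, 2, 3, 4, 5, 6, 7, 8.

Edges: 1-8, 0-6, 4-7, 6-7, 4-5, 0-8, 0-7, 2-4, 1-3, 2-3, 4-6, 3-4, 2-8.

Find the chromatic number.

2, 3, 4 form a triangle, so at least 3 colors are needed.
3 colors suffice: color a → {0, 1, 4}; color b → {2, 5, 7}; color c → {3, 6, 8}. Each edge has distinct colors on its endpoints.

3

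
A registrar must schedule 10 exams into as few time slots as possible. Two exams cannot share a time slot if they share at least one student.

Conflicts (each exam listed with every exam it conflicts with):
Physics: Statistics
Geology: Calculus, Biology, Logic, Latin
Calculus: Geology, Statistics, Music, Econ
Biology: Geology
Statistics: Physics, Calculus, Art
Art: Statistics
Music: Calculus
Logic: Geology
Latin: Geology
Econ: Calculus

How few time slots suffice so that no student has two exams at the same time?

2

Calculus and Statistics conflict, so at least 2 time slots are needed.
Using 2 time slots: Physics=2, Geology=1, Calculus=2, Biology=2, Statistics=1, Art=2, Music=1, Logic=2, Latin=2, Econ=1. Every pair that conflicts lands in different time slots.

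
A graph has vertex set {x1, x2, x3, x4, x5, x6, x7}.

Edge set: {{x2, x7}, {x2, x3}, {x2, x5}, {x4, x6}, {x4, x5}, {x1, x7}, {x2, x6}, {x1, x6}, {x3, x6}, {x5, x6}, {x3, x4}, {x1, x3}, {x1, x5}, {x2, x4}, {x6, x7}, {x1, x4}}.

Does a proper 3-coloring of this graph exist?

x1, x3, x4, x6 form a clique, so at least 4 colors are needed.
So 3 colors are not enough.

No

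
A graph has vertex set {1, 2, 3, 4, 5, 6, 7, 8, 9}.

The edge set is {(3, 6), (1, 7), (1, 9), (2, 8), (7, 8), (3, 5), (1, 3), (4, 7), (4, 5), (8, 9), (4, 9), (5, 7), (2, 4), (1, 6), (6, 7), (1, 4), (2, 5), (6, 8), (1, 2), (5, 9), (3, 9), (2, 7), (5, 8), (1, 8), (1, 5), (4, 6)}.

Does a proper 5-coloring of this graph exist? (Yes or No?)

The chromatic number is 5. 1, 2, 5, 7, 8 are pairwise adjacent (a clique of size 5), so at least 5 colors are needed.
One proper 5-coloring: 1=red, 2=purple, 3=green, 4=green, 5=blue, 6=blue, 7=yellow, 8=green, 9=yellow.
That is already a proper 5-coloring.

Yes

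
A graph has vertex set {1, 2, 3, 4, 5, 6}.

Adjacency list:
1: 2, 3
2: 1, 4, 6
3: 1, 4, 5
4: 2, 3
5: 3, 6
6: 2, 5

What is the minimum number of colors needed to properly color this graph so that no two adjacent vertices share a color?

The cycle 2-4-3-5-6-2 has odd length 5, so it cannot be 2-colored; at least 3 colors are needed.
3 colors suffice: 1=blue, 2=red, 3=red, 4=blue, 5=green, 6=blue. Each edge has distinct colors on its endpoints.

3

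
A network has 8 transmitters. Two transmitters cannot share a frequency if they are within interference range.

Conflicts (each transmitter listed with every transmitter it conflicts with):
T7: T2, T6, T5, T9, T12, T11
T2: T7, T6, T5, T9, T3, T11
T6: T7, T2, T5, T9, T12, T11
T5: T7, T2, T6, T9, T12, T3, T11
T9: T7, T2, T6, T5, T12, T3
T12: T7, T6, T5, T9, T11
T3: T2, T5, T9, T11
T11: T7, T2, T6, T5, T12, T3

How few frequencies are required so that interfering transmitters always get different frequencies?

T7, T6, T5, T12, T11 pairwise conflict, so at least 5 frequencies are needed.
5 frequencies suffice: frequency 1 → {T5}; frequency 2 → {T2, T12}; frequency 3 → {T9, T11}; frequency 4 → {T6, T3}; frequency 5 → {T7}. No two conflicting transmitters share a frequency.

5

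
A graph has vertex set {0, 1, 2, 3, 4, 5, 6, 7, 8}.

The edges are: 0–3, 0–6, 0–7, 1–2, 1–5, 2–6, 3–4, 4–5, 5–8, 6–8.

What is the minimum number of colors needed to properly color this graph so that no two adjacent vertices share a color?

The cycle 6-2-1-5-8-6 has odd length 5, so it cannot be 2-colored; at least 3 colors are needed.
3 colors suffice: color red → {0, 2, 5}; color blue → {1, 4, 6, 7}; color green → {3, 8}. Each edge has distinct colors on its endpoints.

3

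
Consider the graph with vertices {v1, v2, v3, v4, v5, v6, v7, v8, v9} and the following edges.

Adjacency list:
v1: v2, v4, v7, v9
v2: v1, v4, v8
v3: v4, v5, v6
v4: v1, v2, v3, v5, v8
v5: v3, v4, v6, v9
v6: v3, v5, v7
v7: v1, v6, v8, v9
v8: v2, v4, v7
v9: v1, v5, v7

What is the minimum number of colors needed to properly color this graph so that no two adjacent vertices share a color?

3

v1, v7, v9 are pairwise adjacent, so at least 3 colors are needed.
3 colors suffice: color red → {v4, v6, v9}; color blue → {v1, v5, v8}; color green → {v2, v3, v7}. No two adjacent vertices share a color.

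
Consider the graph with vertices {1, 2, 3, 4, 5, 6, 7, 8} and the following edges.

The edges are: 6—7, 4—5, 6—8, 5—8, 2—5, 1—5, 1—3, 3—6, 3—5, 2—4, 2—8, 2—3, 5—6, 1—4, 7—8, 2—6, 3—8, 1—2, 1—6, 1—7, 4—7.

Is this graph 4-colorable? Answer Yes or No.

2, 3, 5, 6, 8 are mutually adjacent (a clique of size 5), so at least 5 colors are needed.
So 4 colors are not enough.

No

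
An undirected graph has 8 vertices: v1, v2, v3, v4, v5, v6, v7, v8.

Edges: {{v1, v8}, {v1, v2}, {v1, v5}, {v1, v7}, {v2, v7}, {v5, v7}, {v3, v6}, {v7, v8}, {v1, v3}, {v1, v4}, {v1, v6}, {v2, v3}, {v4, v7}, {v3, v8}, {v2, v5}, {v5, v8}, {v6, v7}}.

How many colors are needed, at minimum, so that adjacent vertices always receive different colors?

v1, v5, v7, v8 are pairwise adjacent (a clique of size 4), so at least 4 colors are needed.
4 colors suffice: color R → {v1}; color B → {v3, v7}; color G → {v4, v5, v6}; color Y → {v2, v8}. No two adjacent vertices share a color.

4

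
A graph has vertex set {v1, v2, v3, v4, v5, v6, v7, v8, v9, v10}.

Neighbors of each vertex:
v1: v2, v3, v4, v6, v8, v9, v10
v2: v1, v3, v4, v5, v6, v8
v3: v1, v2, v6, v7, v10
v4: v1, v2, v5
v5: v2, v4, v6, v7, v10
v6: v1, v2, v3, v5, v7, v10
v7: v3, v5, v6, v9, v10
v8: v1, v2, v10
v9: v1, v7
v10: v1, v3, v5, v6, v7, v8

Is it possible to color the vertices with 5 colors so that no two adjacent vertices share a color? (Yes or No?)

Yes

The chromatic number is 4. v1, v3, v6, v10 are pairwise adjacent (a clique of size 4), so at least 4 colors are needed.
4 colors suffice: color 1 → {v1, v7}; color 2 → {v2, v9, v10}; color 3 → {v4, v6, v8}; color 4 → {v3, v5}.
Since 5 ≥ 4, a proper 5-coloring certainly exists.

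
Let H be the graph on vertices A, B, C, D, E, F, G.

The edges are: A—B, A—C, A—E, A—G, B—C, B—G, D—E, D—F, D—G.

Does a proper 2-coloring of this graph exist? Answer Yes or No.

No

A, B, C are mutually adjacent, so at least 3 colors are needed.
So 2 colors are not enough.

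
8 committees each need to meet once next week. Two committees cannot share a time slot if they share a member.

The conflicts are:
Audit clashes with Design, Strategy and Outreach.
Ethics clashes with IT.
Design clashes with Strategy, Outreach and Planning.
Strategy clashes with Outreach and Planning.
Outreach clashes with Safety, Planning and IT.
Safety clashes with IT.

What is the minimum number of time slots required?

Audit, Design, Strategy, Outreach pairwise conflict, so at least 4 time slots are needed.
4 time slots suffice: time slot 1 → {Ethics, Outreach}; time slot 2 → {Design, IT}; time slot 3 → {Strategy, Safety}; time slot 4 → {Audit, Planning}. Each listed conflict is separated.

4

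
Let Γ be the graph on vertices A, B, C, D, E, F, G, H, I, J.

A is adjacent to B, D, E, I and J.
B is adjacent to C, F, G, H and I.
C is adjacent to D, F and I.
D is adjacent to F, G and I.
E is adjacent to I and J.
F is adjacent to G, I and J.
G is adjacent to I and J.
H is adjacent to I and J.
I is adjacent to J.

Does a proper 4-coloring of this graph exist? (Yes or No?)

The chromatic number is 4. C, D, F, I are mutually adjacent (a clique of size 4), so at least 4 colors are needed.
4 colors suffice: color 1 → {I}; color 2 → {A, F, H}; color 3 → {B, D, J}; color 4 → {C, E, G}.
That is already a proper 4-coloring.

Yes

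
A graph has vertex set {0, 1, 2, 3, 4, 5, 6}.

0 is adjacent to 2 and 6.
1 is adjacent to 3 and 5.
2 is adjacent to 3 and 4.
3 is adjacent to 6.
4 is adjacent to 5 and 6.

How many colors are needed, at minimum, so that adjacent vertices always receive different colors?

The cycle 5-1-3-2-4-5 has odd length 5, so it cannot be 2-colored; at least 3 colors are needed.
3 colors suffice: color a → {0, 3, 4}; color b → {1, 2, 6}; color c → {5}. Each edge has distinct colors on its endpoints.

3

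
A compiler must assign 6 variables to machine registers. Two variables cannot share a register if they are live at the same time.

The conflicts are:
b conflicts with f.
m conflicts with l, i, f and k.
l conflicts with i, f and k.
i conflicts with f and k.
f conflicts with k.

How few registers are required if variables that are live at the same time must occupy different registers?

m, l, i, f, k all conflict with each other, so at least 5 registers are needed.
5 registers suffice: register 1 → {f}; register 2 → {b, l}; register 3 → {m}; register 4 → {i}; register 5 → {k}. Every pair that conflicts lands in different registers.

5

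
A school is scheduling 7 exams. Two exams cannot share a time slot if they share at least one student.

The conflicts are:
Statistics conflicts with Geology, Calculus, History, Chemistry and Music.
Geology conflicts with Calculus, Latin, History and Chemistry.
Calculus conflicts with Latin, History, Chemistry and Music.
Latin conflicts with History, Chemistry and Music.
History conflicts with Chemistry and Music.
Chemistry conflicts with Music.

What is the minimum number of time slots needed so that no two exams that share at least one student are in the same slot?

5

Statistics, Calculus, History, Chemistry, Music pairwise conflict, so at least 5 time slots are needed.
Using 5 time slots: Statistics=5, Geology=4, Calculus=3, Latin=5, History=2, Chemistry=1, Music=4. Each listed conflict is separated.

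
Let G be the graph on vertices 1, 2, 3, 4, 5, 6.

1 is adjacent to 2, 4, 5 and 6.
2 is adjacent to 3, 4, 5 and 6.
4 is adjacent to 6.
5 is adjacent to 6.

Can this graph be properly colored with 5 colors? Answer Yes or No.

The chromatic number is 4. 1, 2, 5, 6 are pairwise adjacent (a clique of size 4), so at least 4 colors are needed.
4 colors suffice: color a → {2}; color b → {3, 6}; color c → {1}; color d → {4, 5}.
Since 5 ≥ 4, a proper 5-coloring certainly exists.

Yes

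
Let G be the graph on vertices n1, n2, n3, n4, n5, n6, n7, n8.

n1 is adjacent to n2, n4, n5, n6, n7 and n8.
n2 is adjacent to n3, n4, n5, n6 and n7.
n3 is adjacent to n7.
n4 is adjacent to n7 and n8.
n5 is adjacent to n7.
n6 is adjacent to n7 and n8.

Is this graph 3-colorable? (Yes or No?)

No

n1, n2, n6, n7 form a clique, so at least 4 colors are needed.
So 3 colors are not enough.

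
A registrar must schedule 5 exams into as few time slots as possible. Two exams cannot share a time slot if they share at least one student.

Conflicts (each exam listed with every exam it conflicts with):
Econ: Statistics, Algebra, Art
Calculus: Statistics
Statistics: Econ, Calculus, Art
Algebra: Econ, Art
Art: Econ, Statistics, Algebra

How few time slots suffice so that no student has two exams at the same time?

Econ, Algebra, Art pairwise conflict, so at least 3 time slots are needed.
A valid assignment using 3 time slots: Econ=2, Calculus=1, Statistics=3, Algebra=3, Art=1. Each listed conflict is separated.

3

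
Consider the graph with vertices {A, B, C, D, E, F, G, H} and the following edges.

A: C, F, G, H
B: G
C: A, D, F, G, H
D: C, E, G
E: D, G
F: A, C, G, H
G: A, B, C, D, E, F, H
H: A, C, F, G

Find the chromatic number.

A, C, F, G, H are mutually adjacent (a clique of size 5), so at least 5 colors are needed.
One proper 5-coloring: A=green, B=blue, C=blue, D=green, E=blue, F=yellow, G=red, H=purple. Each edge has distinct colors on its endpoints.

5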